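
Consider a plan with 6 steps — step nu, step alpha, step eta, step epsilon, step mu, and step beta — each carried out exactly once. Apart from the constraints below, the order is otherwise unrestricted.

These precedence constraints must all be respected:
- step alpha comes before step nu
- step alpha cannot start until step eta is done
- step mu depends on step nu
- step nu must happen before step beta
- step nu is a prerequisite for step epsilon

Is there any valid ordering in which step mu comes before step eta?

The constraints give a chain step eta → step alpha → step nu → step mu, which forces step eta before step mu.
So no valid ordering can have step mu before step eta.

No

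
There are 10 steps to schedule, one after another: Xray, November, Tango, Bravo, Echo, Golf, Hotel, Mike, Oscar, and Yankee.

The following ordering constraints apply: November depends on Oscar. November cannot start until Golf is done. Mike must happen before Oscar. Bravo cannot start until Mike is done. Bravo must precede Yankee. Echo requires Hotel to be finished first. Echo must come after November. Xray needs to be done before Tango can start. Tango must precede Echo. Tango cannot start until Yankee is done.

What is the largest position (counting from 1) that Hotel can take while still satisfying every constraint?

Following the constraints forward from Hotel, its only required successor is Echo.
With 1 mandatory successor out of 10 steps total, the latest slot for Hotel is 10−1 = 9, and it's reachable by doing all non-successors before Hotel.

9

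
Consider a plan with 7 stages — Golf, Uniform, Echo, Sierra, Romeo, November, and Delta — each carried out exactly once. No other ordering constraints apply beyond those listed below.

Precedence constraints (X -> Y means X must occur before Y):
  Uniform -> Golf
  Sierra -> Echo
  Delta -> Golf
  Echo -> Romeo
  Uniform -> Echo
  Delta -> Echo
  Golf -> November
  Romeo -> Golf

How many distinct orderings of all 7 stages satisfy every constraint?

6

The stages with no prerequisites are Uniform, Sierra, Delta; any of them can be placed first.
Enumerating by repeatedly choosing an available stage (one whose prerequisites are all placed) gives 6 distinct complete orderings.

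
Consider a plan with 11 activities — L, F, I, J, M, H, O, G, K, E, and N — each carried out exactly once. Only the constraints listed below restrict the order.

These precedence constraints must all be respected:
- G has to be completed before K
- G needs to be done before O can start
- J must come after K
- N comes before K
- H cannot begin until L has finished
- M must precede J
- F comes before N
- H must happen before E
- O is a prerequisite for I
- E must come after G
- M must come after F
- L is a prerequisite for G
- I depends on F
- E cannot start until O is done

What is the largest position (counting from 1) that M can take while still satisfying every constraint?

Following the constraints forward from M, its only required successor is J.
With 1 mandatory successor out of 11 activities total, the latest slot for M is 11−1 = 10, and it's reachable by doing all non-successors before M.

10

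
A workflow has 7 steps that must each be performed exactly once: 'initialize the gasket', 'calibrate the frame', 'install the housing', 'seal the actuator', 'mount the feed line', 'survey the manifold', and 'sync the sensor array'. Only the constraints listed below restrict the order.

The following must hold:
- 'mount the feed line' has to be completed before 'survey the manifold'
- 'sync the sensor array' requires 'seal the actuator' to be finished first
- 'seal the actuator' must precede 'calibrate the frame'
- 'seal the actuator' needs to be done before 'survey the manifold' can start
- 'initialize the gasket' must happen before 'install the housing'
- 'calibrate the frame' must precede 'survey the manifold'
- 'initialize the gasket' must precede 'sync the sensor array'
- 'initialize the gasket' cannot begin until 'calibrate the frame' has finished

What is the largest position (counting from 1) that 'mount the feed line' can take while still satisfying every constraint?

Following the constraints forward from 'mount the feed line', its only required successor is 'survey the manifold'.
So at least 1 step follows 'mount the feed line', putting 'mount the feed line' no later than position 6. That position is achievable by scheduling everything else first.

6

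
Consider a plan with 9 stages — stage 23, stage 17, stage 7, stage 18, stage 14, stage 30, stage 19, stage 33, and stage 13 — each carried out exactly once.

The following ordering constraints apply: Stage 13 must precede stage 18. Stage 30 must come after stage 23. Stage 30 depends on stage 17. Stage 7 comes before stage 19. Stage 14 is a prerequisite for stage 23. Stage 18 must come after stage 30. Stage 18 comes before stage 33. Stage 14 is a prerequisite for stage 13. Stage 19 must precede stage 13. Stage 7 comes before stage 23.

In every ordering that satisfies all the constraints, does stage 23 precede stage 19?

No chain of constraints connects stage 23 to stage 19 in either direction.
There exist valid orderings with stage 19 before stage 23, so stage 23 is not required to come first.

No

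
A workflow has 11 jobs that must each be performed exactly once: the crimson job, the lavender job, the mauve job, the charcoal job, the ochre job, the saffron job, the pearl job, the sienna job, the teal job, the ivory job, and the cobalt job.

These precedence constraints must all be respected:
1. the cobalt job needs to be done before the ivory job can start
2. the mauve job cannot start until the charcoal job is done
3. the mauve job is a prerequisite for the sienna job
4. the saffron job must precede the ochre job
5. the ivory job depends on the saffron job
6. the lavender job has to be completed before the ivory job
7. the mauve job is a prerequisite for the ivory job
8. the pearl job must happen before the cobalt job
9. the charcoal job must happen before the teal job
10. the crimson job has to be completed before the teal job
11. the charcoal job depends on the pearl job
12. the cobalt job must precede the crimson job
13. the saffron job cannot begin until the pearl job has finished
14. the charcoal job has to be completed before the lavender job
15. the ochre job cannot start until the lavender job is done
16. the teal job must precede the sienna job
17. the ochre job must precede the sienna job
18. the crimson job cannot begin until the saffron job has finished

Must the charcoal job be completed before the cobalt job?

No chain of constraints connects the charcoal job to the cobalt job in either direction.
So the charcoal job can come before the cobalt job or after — it is not forced.

No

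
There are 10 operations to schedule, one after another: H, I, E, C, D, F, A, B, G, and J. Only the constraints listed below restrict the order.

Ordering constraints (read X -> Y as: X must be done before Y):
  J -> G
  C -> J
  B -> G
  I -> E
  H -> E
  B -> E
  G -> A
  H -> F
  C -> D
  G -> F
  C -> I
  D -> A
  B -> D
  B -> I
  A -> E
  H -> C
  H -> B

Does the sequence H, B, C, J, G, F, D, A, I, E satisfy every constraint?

Yes

Every stated constraint is respected: H sits at position 1, ahead of E at position 10, and each of the other listed pairs likewise has the predecessor earlier in the sequence.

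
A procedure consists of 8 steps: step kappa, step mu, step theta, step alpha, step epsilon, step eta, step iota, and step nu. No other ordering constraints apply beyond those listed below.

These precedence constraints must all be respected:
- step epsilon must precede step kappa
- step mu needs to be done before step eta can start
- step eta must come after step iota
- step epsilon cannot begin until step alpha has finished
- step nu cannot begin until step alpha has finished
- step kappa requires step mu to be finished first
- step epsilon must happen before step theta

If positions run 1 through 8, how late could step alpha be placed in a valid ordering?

The steps that are forced after step alpha, directly or by a chain of constraints, are step kappa, step theta, step epsilon, step nu. That's 4 steps.
So at least 4 steps follow step alpha, putting step alpha no later than position 4. That position is achievable by scheduling everything else first.

4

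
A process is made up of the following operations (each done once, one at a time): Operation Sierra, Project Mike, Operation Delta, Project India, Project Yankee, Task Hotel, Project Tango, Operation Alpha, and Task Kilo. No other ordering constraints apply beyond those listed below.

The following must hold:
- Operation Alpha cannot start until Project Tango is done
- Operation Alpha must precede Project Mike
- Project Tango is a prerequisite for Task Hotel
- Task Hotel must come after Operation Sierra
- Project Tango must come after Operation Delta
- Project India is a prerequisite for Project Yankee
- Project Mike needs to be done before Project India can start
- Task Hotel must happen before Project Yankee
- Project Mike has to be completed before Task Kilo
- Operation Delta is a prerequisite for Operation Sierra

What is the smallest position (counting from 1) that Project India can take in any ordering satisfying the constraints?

5

The operations that are forced before Project India, directly or transitively, are Project Mike, Operation Delta, Project Tango, Operation Alpha. That's 4 operations.
So at minimum 4 operations come before Project India, putting Project India no earlier than position 5. That position is achievable by scheduling exactly those predecessors first.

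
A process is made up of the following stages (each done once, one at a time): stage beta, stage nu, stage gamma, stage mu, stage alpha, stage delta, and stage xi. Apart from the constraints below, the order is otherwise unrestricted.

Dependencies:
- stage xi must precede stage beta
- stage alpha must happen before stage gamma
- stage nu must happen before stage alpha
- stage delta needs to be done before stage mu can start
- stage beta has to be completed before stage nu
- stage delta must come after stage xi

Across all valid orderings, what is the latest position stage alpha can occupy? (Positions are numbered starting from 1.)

The only stage forced after stage alpha (directly or by a chain) is stage gamma.
With 1 mandatory successor out of 7 stages total, the latest slot for stage alpha is 7−1 = 6, and it's reachable by doing all non-successors before stage alpha.

6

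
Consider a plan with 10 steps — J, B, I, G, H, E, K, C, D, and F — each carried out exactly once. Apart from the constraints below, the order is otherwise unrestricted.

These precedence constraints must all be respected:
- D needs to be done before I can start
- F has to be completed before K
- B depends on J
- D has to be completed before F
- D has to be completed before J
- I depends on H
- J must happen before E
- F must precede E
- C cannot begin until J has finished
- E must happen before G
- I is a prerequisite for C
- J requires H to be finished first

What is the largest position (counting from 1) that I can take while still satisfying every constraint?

9

The only step forced after I (directly or by a chain) is C.
So at least 1 step follows I, putting I no later than position 9. That position is achievable by scheduling everything else first.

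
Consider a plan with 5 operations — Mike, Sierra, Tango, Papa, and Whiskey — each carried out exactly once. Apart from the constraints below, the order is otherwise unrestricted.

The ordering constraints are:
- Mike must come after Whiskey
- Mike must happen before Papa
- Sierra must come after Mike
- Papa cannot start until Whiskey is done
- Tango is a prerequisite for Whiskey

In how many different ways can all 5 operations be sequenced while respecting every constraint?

2

Tango is the only operation with nothing required before it, so every ordering starts there.
Systematically extending each partial ordering one operation at a time and counting, there are 2 complete orderings.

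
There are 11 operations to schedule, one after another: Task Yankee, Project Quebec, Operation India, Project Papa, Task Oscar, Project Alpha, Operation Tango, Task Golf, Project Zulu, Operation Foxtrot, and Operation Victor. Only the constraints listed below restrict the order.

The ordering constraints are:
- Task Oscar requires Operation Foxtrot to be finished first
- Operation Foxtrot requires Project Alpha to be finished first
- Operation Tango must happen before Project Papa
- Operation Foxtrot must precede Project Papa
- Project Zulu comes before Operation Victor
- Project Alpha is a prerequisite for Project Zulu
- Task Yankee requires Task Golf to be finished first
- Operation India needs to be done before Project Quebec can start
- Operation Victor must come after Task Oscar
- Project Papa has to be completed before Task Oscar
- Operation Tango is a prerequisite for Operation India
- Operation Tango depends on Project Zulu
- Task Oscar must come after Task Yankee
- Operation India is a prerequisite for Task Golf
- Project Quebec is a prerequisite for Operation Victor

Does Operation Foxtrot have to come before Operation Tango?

No

No chain of constraints connects Operation Foxtrot to Operation Tango in either direction.
There exist valid orderings with Operation Tango before Operation Foxtrot, so Operation Foxtrot is not required to come first.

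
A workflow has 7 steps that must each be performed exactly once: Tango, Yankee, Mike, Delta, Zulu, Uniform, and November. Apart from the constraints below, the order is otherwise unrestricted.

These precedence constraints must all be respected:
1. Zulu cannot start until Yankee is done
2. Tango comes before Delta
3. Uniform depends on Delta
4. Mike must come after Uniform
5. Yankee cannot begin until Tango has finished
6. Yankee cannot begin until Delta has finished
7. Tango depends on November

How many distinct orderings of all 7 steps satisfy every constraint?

Only November has no prerequisites, so it must go first.
Enumerating by repeatedly choosing an available step (one whose prerequisites are all placed) gives 6 distinct complete orderings.

6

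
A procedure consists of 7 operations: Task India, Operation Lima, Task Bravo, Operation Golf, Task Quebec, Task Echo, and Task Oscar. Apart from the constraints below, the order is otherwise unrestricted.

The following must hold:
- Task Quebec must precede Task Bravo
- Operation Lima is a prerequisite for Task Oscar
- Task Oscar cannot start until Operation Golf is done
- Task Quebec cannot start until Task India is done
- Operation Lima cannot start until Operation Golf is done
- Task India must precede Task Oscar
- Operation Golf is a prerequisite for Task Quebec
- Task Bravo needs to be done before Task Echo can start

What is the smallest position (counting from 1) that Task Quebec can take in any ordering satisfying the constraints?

Working backwards through the constraints from Task Quebec, its full set of required predecessors is Task India, Operation Golf — 2 of them.
With 2 mandatory predecessors, the earliest Task Quebec can sit is position 2+1 = 3, and placing just those 2 first achieves it.

3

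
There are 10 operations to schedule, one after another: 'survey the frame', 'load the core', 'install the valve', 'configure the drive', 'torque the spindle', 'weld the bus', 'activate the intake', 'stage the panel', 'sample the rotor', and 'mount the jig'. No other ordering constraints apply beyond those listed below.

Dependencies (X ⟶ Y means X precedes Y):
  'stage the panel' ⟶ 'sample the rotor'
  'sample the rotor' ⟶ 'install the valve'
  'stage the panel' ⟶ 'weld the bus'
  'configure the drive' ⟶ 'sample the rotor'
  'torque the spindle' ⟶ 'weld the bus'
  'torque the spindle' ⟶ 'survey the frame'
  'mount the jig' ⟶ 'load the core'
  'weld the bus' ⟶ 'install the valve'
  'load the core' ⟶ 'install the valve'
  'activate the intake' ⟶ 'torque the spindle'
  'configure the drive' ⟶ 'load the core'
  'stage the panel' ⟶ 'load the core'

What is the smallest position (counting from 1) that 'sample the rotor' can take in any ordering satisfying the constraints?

3

Working backwards through the constraints from 'sample the rotor', its full set of required predecessors is 'configure the drive', 'stage the panel' — 2 of them.
With 2 mandatory predecessors, the earliest 'sample the rotor' can sit is position 2+1 = 3, and placing just those 2 first achieves it.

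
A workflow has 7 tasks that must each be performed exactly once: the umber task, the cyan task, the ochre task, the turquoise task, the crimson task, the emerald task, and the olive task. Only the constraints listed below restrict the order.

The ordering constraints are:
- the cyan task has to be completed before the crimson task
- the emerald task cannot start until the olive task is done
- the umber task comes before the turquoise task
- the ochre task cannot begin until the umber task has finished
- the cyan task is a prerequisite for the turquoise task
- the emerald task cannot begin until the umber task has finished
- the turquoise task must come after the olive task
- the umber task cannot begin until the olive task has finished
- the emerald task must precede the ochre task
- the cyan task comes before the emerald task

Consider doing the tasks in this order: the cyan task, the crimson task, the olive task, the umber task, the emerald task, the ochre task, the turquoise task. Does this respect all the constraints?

Yes

Going through the constraints one by one, each required predecessor appears earlier in the sequence than its dependent — e.g. the cyan task (position 1) is before the turquoise task (position 7), as required.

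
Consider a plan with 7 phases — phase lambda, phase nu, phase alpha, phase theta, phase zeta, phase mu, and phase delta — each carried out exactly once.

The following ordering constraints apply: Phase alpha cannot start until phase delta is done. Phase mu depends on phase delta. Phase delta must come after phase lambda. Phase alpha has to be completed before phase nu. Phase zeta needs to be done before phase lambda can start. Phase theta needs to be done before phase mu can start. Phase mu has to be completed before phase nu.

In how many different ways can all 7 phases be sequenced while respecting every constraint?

9

2 phases have no prerequisites (phase theta, phase zeta), so any of them could come first.
Counting all ways to extend the partial order to a total order gives 9.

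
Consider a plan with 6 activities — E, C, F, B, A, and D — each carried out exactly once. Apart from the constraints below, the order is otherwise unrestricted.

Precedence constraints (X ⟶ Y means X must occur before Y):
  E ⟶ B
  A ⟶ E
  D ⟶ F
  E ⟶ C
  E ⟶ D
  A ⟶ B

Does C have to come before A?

No

In fact the dependencies run the other way: A → E → C.
So C does not have to come before A — it cannot.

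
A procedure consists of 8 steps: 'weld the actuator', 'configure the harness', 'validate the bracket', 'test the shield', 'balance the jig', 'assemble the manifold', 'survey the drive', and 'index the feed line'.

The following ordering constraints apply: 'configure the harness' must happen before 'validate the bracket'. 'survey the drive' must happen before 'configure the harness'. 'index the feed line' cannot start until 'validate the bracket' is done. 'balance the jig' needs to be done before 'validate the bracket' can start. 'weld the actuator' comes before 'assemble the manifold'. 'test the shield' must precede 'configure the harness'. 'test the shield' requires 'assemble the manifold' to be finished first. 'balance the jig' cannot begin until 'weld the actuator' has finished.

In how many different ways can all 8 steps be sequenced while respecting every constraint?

The steps with no prerequisites are 'weld the actuator', 'survey the drive'; any of them can be placed first.
Enumerating by repeatedly choosing an available step (one whose prerequisites are all placed) gives 19 distinct complete orderings.

19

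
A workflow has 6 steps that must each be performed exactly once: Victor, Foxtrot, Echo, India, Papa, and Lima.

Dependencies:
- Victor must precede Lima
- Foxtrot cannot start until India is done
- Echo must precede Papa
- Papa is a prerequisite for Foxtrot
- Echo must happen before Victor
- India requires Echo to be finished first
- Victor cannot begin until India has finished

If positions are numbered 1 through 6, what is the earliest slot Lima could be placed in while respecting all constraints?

The steps that are forced before Lima, directly or transitively, are Victor, Echo, India. That's 3 steps.
So at minimum 3 steps come before Lima, putting Lima no earlier than position 4. That position is achievable by scheduling exactly those predecessors first.

4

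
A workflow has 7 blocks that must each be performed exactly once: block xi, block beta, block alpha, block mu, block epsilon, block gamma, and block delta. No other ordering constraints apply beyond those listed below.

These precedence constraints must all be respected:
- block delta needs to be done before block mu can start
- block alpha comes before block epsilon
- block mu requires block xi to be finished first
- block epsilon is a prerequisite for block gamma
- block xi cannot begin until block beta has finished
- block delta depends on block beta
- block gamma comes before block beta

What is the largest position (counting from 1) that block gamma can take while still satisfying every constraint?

3

The blocks that are forced after block gamma, directly or by a chain of constraints, are block xi, block beta, block mu, block delta. That's 4 blocks.
With 4 mandatory successors out of 7 blocks total, the latest slot for block gamma is 7−4 = 3, and it's reachable by doing all non-successors before block gamma.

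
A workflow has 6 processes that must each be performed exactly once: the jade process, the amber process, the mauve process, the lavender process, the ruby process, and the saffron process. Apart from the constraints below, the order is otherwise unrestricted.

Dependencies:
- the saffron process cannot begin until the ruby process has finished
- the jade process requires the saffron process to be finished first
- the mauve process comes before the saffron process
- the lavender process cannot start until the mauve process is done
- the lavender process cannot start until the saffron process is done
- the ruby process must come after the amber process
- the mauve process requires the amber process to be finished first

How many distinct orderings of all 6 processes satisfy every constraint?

Only the amber process has no prerequisites, so it must go first.
Counting all ways to extend the partial order to a total order gives 4.

4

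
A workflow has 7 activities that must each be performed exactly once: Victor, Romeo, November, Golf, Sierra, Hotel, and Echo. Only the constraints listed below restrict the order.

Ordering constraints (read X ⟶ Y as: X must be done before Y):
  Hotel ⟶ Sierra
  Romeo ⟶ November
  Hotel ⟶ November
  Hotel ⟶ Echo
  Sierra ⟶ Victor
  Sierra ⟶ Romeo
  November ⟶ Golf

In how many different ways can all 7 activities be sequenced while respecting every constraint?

24

Hotel is the only activity with nothing required before it, so every ordering starts there.
Enumerating by repeatedly choosing an available activity (one whose prerequisites are all placed) gives 24 distinct complete orderings.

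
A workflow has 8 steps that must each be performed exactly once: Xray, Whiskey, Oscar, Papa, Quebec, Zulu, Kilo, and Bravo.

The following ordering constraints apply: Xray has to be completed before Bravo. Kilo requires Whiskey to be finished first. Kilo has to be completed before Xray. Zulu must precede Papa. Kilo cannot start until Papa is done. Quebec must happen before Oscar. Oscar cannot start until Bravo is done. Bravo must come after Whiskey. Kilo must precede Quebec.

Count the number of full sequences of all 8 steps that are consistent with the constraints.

9

The steps with no prerequisites are Whiskey, Zulu; any of them can be placed first.
Counting all ways to extend the partial order to a total order gives 9.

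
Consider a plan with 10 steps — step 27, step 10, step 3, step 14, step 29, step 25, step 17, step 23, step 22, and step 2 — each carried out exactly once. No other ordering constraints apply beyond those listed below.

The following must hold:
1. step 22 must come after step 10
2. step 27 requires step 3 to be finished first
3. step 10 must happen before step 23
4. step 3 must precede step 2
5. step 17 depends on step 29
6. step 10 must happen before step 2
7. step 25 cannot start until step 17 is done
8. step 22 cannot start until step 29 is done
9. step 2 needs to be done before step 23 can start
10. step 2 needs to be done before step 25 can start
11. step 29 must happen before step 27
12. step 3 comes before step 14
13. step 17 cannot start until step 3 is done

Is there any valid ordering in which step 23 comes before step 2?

No

Following step 2 → step 23, step 2 must precede step 23 in every valid ordering.
So no valid ordering can have step 23 before step 2.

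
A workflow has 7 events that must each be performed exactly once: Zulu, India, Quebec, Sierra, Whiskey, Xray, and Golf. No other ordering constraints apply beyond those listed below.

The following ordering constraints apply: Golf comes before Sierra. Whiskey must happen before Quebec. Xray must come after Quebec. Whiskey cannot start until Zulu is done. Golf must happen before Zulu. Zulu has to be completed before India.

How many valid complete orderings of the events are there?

24

Golf is the only event with nothing required before it, so every ordering starts there.
Systematically extending each partial ordering one event at a time and counting, there are 24 complete orderings.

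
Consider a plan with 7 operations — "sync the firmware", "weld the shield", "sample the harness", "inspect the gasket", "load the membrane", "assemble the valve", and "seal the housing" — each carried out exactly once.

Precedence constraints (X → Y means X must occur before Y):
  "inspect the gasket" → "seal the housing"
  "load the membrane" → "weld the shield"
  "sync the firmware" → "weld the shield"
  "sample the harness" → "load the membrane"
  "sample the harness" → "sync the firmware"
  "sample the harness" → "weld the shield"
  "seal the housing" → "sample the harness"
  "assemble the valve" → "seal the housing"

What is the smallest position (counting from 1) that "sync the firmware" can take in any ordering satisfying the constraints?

Working backwards through the constraints from "sync the firmware", its full set of required predecessors is "sample the harness", "inspect the gasket", "assemble the valve", "seal the housing" — 4 of them.
So at minimum 4 operations come before "sync the firmware", putting "sync the firmware" no earlier than position 5. That position is achievable by scheduling exactly those predecessors first.

5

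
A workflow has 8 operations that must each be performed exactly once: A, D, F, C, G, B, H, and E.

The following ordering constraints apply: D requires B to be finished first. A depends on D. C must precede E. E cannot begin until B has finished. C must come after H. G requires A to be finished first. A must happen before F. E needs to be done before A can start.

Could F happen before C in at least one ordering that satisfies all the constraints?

Following C → E → A → F, C must precede F in every valid ordering.
Hence F can never be scheduled before C.

No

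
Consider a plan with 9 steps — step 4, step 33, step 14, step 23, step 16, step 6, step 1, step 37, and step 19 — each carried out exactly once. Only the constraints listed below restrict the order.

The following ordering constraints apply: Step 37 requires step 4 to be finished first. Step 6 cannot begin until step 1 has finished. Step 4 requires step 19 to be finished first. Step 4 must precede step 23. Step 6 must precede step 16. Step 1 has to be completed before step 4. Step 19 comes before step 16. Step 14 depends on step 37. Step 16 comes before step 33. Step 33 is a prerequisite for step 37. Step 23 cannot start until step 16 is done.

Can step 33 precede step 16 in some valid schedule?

No

The constraints give a chain step 16 → step 33, which forces step 16 before step 33.
So no valid ordering can have step 33 before step 16.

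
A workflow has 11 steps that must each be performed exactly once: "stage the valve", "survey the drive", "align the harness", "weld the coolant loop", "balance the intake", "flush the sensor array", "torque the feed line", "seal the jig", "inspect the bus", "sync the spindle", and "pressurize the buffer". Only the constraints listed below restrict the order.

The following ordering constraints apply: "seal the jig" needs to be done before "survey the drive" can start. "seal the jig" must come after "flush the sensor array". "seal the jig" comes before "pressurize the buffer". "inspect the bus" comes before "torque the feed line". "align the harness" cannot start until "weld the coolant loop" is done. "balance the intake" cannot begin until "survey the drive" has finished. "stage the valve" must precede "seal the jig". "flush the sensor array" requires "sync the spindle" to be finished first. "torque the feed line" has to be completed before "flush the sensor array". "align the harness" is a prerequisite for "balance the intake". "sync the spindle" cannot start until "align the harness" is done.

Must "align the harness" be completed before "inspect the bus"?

No

No chain of constraints connects "align the harness" to "inspect the bus" in either direction.
So "align the harness" can come before "inspect the bus" or after — it is not forced.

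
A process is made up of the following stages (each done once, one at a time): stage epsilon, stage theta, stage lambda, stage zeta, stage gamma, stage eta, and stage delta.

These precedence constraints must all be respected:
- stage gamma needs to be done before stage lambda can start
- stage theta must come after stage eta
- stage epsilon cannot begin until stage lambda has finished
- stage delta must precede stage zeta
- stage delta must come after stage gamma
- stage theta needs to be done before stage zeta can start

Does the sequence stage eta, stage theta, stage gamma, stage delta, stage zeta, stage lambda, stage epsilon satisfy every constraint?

Going through the constraints one by one, each required predecessor appears earlier in the sequence than its dependent — e.g. stage gamma (position 3) is before stage lambda (position 6), as required.

Yes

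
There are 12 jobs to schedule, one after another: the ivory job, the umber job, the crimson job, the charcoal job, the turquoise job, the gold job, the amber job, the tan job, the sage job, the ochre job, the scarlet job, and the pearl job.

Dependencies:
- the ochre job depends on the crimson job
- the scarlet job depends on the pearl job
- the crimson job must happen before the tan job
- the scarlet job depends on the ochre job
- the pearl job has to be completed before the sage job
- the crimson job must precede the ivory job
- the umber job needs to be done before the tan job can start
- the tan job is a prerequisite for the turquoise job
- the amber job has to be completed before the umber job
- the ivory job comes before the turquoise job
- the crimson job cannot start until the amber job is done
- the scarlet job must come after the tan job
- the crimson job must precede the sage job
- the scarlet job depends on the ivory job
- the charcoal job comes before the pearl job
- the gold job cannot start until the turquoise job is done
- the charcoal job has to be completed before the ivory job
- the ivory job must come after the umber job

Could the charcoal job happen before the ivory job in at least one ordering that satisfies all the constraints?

Yes

The constraints force the charcoal job before the ivory job, so yes — every valid ordering has the charcoal job earlier.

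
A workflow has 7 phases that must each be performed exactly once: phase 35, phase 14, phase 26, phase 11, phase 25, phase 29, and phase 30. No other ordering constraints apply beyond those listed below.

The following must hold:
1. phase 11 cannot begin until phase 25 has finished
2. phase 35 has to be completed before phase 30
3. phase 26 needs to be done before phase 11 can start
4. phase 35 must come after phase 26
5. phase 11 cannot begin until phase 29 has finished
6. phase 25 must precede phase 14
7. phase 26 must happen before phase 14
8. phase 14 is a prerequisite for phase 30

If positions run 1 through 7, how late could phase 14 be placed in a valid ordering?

6

The only phase forced after phase 14 (directly or by a chain) is phase 30.
With 1 mandatory successor out of 7 phases total, the latest slot for phase 14 is 7−1 = 6, and it's reachable by doing all non-successors before phase 14.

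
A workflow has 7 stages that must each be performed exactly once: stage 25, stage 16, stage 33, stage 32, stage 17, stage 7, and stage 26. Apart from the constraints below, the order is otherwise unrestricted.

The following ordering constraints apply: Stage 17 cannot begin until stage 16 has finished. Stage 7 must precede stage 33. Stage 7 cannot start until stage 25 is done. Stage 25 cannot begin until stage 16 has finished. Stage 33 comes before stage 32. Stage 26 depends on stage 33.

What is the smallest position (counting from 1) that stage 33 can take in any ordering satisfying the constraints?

4

Every stage that must precede stage 33 has to come before it. Tracing all chains that end at stage 33, those stages are: stage 25, stage 16, stage 7 — 3 in total.
With 3 mandatory predecessors, the earliest stage 33 can sit is position 3+1 = 4, and placing just those 3 first achieves it.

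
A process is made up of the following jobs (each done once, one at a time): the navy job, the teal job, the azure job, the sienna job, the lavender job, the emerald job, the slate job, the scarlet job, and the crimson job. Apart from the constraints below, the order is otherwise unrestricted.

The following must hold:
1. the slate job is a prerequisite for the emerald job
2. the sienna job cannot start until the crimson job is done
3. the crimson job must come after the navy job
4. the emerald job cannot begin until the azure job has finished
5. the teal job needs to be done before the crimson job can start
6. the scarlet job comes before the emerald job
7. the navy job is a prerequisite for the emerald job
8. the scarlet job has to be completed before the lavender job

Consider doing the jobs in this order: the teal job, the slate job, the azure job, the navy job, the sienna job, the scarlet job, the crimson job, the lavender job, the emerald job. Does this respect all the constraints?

The sequence places the sienna job ahead of the crimson job.
But one of the constraints requires the crimson job before the sienna job, so this ordering violates it.

No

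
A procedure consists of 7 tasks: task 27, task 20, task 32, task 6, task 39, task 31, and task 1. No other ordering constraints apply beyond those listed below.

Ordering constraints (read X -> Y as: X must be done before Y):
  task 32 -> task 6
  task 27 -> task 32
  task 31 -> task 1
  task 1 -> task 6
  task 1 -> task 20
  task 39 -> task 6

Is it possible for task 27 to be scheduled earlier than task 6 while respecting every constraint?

Every valid ordering already has task 27 before task 6 (the constraints require it), so in particular at least one does.

Yes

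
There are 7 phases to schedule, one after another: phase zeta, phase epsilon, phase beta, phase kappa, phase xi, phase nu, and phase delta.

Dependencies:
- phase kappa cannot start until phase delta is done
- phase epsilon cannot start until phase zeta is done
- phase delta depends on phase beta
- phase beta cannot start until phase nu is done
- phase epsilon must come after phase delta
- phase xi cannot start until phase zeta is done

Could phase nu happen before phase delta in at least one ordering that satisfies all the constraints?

Yes

The constraints force phase nu before phase delta, so yes — every valid ordering has phase nu earlier.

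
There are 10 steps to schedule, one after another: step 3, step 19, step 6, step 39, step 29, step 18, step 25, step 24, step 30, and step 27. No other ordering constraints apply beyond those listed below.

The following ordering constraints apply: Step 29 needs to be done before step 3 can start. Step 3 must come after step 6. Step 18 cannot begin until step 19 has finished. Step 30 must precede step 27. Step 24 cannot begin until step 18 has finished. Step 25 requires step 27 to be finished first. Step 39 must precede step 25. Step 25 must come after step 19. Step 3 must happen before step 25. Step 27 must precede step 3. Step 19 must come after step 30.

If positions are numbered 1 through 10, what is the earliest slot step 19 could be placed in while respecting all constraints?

2

The only step forced before step 19 (directly or transitively) is step 30.
So at minimum 1 step comes before step 19, putting step 19 no earlier than position 2. That position is achievable by scheduling exactly that predecessor first.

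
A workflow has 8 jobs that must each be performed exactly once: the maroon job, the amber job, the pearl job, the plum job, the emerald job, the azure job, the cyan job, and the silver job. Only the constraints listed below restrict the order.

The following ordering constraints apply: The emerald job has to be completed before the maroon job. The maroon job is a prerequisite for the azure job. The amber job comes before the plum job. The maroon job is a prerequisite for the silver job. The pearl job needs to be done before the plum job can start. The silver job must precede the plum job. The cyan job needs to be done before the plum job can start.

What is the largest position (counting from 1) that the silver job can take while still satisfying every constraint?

7

The only job forced after the silver job (directly or by a chain) is the plum job.
With 1 mandatory successor out of 8 jobs total, the latest slot for the silver job is 8−1 = 7, and it's reachable by doing all non-successors before the silver job.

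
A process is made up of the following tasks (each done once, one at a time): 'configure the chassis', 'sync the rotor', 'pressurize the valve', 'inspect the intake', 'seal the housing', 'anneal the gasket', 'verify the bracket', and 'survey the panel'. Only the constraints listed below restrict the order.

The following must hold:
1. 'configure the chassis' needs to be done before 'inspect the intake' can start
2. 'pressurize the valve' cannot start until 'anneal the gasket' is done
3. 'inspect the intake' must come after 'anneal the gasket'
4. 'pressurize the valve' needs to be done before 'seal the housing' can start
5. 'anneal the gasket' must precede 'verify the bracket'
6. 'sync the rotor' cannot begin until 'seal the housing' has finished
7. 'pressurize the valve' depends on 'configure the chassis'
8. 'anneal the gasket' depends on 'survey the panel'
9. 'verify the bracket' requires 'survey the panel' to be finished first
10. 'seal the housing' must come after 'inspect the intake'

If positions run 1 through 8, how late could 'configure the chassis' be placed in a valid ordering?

Every task that must follow 'configure the chassis' has to come after it. Tracing all chains starting from 'configure the chassis', those tasks are: 'sync the rotor', 'pressurize the valve', 'inspect the intake', 'seal the housing' — 4 in total.
With 4 mandatory successors out of 8 tasks total, the latest slot for 'configure the chassis' is 8−4 = 4, and it's reachable by doing all non-successors before 'configure the chassis'.

4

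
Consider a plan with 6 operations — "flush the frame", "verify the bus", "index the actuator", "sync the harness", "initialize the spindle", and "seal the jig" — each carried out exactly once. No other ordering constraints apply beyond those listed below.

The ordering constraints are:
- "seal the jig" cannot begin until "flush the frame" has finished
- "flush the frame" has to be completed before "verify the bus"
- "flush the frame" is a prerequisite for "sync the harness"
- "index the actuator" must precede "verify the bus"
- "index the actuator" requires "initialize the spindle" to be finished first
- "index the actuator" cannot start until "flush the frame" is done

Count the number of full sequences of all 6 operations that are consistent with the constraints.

32

2 operations have no prerequisites ("flush the frame", "initialize the spindle"), so any of them could come first.
Enumerating by repeatedly choosing an available operation (one whose prerequisites are all placed) gives 32 distinct complete orderings.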